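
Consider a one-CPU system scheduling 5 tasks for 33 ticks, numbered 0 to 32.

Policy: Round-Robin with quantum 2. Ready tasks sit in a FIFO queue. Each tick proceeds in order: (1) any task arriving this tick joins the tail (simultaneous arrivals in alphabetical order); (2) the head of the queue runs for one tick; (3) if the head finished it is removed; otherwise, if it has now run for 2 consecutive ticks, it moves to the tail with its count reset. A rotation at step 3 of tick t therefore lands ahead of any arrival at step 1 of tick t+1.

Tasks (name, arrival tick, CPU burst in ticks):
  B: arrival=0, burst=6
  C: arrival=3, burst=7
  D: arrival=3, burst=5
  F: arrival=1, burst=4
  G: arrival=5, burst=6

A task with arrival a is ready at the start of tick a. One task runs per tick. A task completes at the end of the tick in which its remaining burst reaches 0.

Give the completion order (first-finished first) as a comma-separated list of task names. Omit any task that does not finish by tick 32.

completion order = F, B, D, G, C

t=0: queue=[B] q_used=0 → run B
t=1: queue=[B,F] q_used=1 → run B
t=2: queue=[F,B] q_used=0 → run F
t=3: queue=[F,B,C,D] q_used=1 → run F
t=4: queue=[B,C,D,F] q_used=0 → run B
t=5: queue=[B,C,D,F,G] q_used=1 → run B
t=6: queue=[C,D,F,G,B] q_used=0 → run C
t=7: queue=[C,D,F,G,B] q_used=1 → run C
t=8: queue=[D,F,G,B,C] q_used=0 → run D
t=9: queue=[D,F,G,B,C] q_used=1 → run D
t=10: queue=[F,G,B,C,D] q_used=0 → run F
t=11: queue=[F,G,B,C,D] q_used=1 → run F
t=12: queue=[G,B,C,D] q_used=0 → run G
t=13: queue=[G,B,C,D] q_used=1 → run G
t=14: queue=[B,C,D,G] q_used=0 → run B
t=15: queue=[B,C,D,G] q_used=1 → run B
t=16: queue=[C,D,G] q_used=0 → run C
t=17: queue=[C,D,G] q_used=1 → run C
t=18: queue=[D,G,C] q_used=0 → run D
t=19: queue=[D,G,C] q_used=1 → run D
t=20: queue=[G,C,D] q_used=0 → run G
t=21: queue=[G,C,D] q_used=1 → run G
t=22: queue=[C,D,G] q_used=0 → run C
t=23: queue=[C,D,G] q_used=1 → run C
t=24: queue=[D,G,C] q_used=0 → run D
t=25: queue=[G,C] q_used=0 → run G
t=26: queue=[G,C] q_used=1 → run G
t=27: queue=[C] q_used=0 → run C
t=28: (idle)
t=29: (idle)
t=30: (idle)
t=31: (idle)
t=32: (idle)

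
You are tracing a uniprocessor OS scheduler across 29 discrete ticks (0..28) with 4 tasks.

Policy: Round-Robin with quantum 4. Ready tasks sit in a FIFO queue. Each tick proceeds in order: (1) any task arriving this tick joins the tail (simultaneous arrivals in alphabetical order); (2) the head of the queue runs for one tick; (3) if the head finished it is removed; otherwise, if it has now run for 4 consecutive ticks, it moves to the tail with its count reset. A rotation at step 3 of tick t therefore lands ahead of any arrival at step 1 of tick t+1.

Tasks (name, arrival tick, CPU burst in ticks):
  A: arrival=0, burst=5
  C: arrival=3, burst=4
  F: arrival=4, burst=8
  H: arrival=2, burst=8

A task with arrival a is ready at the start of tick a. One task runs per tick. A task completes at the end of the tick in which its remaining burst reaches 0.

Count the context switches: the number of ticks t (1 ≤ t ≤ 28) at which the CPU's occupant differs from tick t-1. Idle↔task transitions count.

context switches = 7

t=0: queue=[A] q_used=0 → run A
t=1: queue=[A] q_used=1 → run A
t=2: queue=[A,H] q_used=2 → run A
t=3: queue=[A,H,C] q_used=3 → run A
t=4: queue=[H,C,A,F] q_used=0 → run H
t=5: queue=[H,C,A,F] q_used=1 → run H
t=6: queue=[H,C,A,F] q_used=2 → run H
t=7: queue=[H,C,A,F] q_used=3 → run H
t=8: queue=[C,A,F,H] q_used=0 → run C
t=9: queue=[C,A,F,H] q_used=1 → run C
t=10: queue=[C,A,F,H] q_used=2 → run C
t=11: queue=[C,A,F,H] q_used=3 → run C
t=12: queue=[A,F,H] q_used=0 → run A
t=13: queue=[F,H] q_used=0 → run F
t=14: queue=[F,H] q_used=1 → run F
t=15: queue=[F,H] q_used=2 → run F
t=16: queue=[F,H] q_used=3 → run F
t=17: queue=[H,F] q_used=0 → run H
t=18: queue=[H,F] q_used=1 → run H
t=19: queue=[H,F] q_used=2 → run H
t=20: queue=[H,F] q_used=3 → run H
t=21: queue=[F] q_used=0 → run F
t=22: queue=[F] q_used=1 → run F
t=23: queue=[F] q_used=2 → run F
t=24: queue=[F] q_used=3 → run F
t=25: (idle)
t=26: (idle)
t=27: (idle)
t=28: (idle)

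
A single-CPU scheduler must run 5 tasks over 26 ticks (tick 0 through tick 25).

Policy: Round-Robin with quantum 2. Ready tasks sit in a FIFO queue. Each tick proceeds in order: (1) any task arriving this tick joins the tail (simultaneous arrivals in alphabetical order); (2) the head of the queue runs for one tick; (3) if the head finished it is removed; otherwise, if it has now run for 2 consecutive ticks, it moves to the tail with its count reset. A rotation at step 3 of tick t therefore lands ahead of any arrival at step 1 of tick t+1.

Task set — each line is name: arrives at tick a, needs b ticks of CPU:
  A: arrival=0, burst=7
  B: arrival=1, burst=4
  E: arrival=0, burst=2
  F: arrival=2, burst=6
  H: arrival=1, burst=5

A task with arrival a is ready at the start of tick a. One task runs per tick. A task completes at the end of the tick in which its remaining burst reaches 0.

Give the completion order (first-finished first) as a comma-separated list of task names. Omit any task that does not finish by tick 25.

completion order = E, B, H, A, F

t=0: queue=[A,E] q_used=0 → run A
t=1: queue=[A,E,B,H] q_used=1 → run A
t=2: queue=[E,B,H,A,F] q_used=0 → run E
t=3: queue=[E,B,H,A,F] q_used=1 → run E
t=4: queue=[B,H,A,F] q_used=0 → run B
t=5: queue=[B,H,A,F] q_used=1 → run B
t=6: queue=[H,A,F,B] q_used=0 → run H
t=7: queue=[H,A,F,B] q_used=1 → run H
t=8: queue=[A,F,B,H] q_used=0 → run A
t=9: queue=[A,F,B,H] q_used=1 → run A
t=10: queue=[F,B,H,A] q_used=0 → run F
t=11: queue=[F,B,H,A] q_used=1 → run F
t=12: queue=[B,H,A,F] q_used=0 → run B
t=13: queue=[B,H,A,F] q_used=1 → run B
t=14: queue=[H,A,F] q_used=0 → run H
t=15: queue=[H,A,F] q_used=1 → run H
t=16: queue=[A,F,H] q_used=0 → run A
t=17: queue=[A,F,H] q_used=1 → run A
t=18: queue=[F,H,A] q_used=0 → run F
t=19: queue=[F,H,A] q_used=1 → run F
t=20: queue=[H,A,F] q_used=0 → run H
t=21: queue=[A,F] q_used=0 → run A
t=22: queue=[F] q_used=0 → run F
t=23: queue=[F] q_used=1 → run F
t=24: (idle)
t=25: (idle)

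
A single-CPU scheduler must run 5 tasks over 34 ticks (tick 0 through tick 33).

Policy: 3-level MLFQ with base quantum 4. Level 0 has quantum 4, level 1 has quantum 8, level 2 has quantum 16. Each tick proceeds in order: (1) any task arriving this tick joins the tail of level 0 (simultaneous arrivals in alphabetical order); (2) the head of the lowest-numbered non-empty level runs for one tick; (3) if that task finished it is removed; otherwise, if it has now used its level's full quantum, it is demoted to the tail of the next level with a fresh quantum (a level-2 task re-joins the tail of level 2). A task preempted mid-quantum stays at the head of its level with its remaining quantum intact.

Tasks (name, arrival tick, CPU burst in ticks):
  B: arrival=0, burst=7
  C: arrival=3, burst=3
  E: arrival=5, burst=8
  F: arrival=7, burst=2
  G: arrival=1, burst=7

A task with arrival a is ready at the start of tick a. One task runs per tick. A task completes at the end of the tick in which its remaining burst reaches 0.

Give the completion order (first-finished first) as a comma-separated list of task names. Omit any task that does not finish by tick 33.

t=0: L0/L1/L2 = B/-/- → run B
t=1: L0/L1/L2 = BG/-/- → run B
t=2: L0/L1/L2 = BG/-/- → run B
t=3: L0/L1/L2 = BGC/-/- → run B
t=4: L0/L1/L2 = GC/B/- → run G
t=5: L0/L1/L2 = GCE/B/- → run G
t=6: L0/L1/L2 = GCE/B/- → run G
t=7: L0/L1/L2 = GCEF/B/- → run G
t=8: L0/L1/L2 = CEF/BG/- → run C
t=9: L0/L1/L2 = CEF/BG/- → run C
t=10: L0/L1/L2 = CEF/BG/- → run C
t=11: L0/L1/L2 = EF/BG/- → run E
t=12: L0/L1/L2 = EF/BG/- → run E
t=13: L0/L1/L2 = EF/BG/- → run E
t=14: L0/L1/L2 = EF/BG/- → run E
t=15: L0/L1/L2 = F/BGE/- → run F
t=16: L0/L1/L2 = F/BGE/- → run F
t=17: L0/L1/L2 = -/BGE/- → run B
t=18: L0/L1/L2 = -/BGE/- → run B
t=19: L0/L1/L2 = -/BGE/- → run B
t=20: L0/L1/L2 = -/GE/- → run G
t=21: L0/L1/L2 = -/GE/- → run G
t=22: L0/L1/L2 = -/GE/- → run G
t=23: L0/L1/L2 = -/E/- → run E
t=24: L0/L1/L2 = -/E/- → run E
t=25: L0/L1/L2 = -/E/- → run E
t=26: L0/L1/L2 = -/E/- → run E
t=27: (idle)
t=28: (idle)
t=29: (idle)
t=30: (idle)
t=31: (idle)
t=32: (idle)
t=33: (idle)

completion order = C, F, B, G, E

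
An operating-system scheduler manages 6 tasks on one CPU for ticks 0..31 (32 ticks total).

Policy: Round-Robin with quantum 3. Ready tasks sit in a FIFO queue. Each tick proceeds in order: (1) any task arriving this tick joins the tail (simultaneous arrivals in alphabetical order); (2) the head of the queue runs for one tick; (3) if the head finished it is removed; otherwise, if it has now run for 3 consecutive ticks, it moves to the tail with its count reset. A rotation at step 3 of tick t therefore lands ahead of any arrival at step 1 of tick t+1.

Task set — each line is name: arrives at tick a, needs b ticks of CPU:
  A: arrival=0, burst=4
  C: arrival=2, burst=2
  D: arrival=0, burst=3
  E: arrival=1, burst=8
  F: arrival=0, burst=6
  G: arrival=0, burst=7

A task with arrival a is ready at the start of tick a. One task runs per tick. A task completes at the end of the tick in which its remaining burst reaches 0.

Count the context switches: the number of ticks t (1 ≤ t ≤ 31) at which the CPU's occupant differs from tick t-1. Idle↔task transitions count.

t=0: queue=[A,D,F,G] q_used=0 → run A
t=1: queue=[A,D,F,G,E] q_used=1 → run A
t=2: queue=[A,D,F,G,E,C] q_used=2 → run A
t=3: queue=[D,F,G,E,C,A] q_used=0 → run D
t=4: queue=[D,F,G,E,C,A] q_used=1 → run D
t=5: queue=[D,F,G,E,C,A] q_used=2 → run D
t=6: queue=[F,G,E,C,A] q_used=0 → run F
t=7: queue=[F,G,E,C,A] q_used=1 → run F
t=8: queue=[F,G,E,C,A] q_used=2 → run F
t=9: queue=[G,E,C,A,F] q_used=0 → run G
t=10: queue=[G,E,C,A,F] q_used=1 → run G
t=11: queue=[G,E,C,A,F] q_used=2 → run G
t=12: queue=[E,C,A,F,G] q_used=0 → run E
t=13: queue=[E,C,A,F,G] q_used=1 → run E
t=14: queue=[E,C,A,F,G] q_used=2 → run E
t=15: queue=[C,A,F,G,E] q_used=0 → run C
t=16: queue=[C,A,F,G,E] q_used=1 → run C
t=17: queue=[A,F,G,E] q_used=0 → run A
t=18: queue=[F,G,E] q_used=0 → run F
t=19: queue=[F,G,E] q_used=1 → run F
t=20: queue=[F,G,E] q_used=2 → run F
t=21: queue=[G,E] q_used=0 → run G
t=22: queue=[G,E] q_used=1 → run G
t=23: queue=[G,E] q_used=2 → run G
t=24: queue=[E,G] q_used=0 → run E
t=25: queue=[E,G] q_used=1 → run E
t=26: queue=[E,G] q_used=2 → run E
t=27: queue=[G,E] q_used=0 → run G
t=28: queue=[E] q_used=0 → run E
t=29: queue=[E] q_used=1 → run E
t=30: (idle)
t=31: (idle)

context switches = 12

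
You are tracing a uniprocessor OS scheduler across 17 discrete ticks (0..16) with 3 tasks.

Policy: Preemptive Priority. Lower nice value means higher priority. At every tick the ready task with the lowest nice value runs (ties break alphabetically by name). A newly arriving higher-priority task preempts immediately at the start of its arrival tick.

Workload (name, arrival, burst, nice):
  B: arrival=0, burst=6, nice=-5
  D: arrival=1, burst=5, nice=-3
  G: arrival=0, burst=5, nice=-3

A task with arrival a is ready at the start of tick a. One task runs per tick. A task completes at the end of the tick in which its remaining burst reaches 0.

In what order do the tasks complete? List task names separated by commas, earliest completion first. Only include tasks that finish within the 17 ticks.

completion order = B, D, G

t=0: ready={B,G} → run B
t=1: ready={B,D,G} → run B
t=2: ready={B,D,G} → run B
t=3: ready={B,D,G} → run B
t=4: ready={B,D,G} → run B
t=5: ready={B,D,G} → run B
t=6: ready={D,G} → run D
t=7: ready={D,G} → run D
t=8: ready={D,G} → run D
t=9: ready={D,G} → run D
t=10: ready={D,G} → run D
t=11: ready={G} → run G
t=12: ready={G} → run G
t=13: ready={G} → run G
t=14: ready={G} → run G
t=15: ready={G} → run G
t=16: (idle)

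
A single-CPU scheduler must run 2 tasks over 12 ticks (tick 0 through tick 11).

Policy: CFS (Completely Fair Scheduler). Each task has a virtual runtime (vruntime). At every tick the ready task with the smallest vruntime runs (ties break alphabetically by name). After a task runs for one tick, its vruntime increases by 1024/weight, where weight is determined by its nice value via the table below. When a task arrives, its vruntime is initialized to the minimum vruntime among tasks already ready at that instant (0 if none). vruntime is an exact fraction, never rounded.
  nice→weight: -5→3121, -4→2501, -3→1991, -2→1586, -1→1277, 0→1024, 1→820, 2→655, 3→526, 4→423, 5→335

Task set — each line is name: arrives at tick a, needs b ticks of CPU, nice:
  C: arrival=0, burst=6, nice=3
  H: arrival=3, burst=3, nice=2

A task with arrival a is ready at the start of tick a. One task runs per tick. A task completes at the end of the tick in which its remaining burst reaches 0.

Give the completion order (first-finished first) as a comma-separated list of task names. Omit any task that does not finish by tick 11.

t=0: vr[C=0] → run C
t=1: vr[C=512/263] → run C
t=2: vr[C=1024/263] → run C
t=3: vr[C=1536/263 H=1536/263] → run C
t=4: vr[C=2048/263 H=1536/263] → run H
t=5: vr[C=2048/263 H=1275392/172265] → run H
t=6: vr[C=2048/263 H=1544704/172265] → run C
t=7: vr[C=2560/263 H=1544704/172265] → run H
t=8: vr[C=2560/263] → run C
t=9: (idle)
t=10: (idle)
t=11: (idle)

completion order = H, C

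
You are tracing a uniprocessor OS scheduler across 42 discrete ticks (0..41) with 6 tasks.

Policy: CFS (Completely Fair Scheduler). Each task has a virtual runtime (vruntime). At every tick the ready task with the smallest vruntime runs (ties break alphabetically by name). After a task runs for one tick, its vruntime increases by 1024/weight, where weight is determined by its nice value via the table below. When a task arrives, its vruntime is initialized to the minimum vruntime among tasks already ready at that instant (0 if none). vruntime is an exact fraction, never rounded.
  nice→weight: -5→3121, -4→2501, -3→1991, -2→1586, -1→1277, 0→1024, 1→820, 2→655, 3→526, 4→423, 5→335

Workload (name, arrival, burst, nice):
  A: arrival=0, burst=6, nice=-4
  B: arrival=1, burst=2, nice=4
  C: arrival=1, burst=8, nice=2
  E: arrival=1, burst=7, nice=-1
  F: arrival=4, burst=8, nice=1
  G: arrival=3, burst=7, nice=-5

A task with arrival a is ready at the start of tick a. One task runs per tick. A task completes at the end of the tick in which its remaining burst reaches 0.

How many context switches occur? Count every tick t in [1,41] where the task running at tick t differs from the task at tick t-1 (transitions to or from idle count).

context switches = 33

t=0: vr[A=0] → run A
t=1: vr[A=1024/2501 B=1024/2501 C=1024/2501 E=1024/2501] → run A
t=2: vr[A=2048/2501 B=1024/2501 C=1024/2501 E=1024/2501] → run B
t=3: vr[A=2048/2501 B=2994176/1057923 C=1024/2501 E=1024/2501 G=1024/2501] → run C
t=4: vr[A=2048/2501 B=2994176/1057923 C=3231744/1638155 E=1024/2501 F=1024/2501 G=1024/2501] → run E
t=5: vr[A=2048/2501 B=2994176/1057923 C=3231744/1638155 E=3868672/3193777 F=1024/2501 G=1024/2501] → run F
t=6: vr[A=2048/2501 B=2994176/1057923 C=3231744/1638155 E=3868672/3193777 F=20736/12505 G=1024/2501] → run G
t=7: vr[A=2048/2501 B=2994176/1057923 C=3231744/1638155 E=3868672/3193777 F=20736/12505 G=5756928/7805621] → run G
t=8: vr[A=2048/2501 B=2994176/1057923 C=3231744/1638155 E=3868672/3193777 F=20736/12505 G=8317952/7805621] → run A
t=9: vr[A=3072/2501 B=2994176/1057923 C=3231744/1638155 E=3868672/3193777 F=20736/12505 G=8317952/7805621] → run G
t=10: vr[A=3072/2501 B=2994176/1057923 C=3231744/1638155 E=3868672/3193777 F=20736/12505 G=10878976/7805621] → run E
t=11: vr[A=3072/2501 B=2994176/1057923 C=3231744/1638155 E=6429696/3193777 F=20736/12505 G=10878976/7805621] → run A
t=12: vr[A=4096/2501 B=2994176/1057923 C=3231744/1638155 E=6429696/3193777 F=20736/12505 G=10878976/7805621] → run G
t=13: vr[A=4096/2501 B=2994176/1057923 C=3231744/1638155 E=6429696/3193777 F=20736/12505 G=13440000/7805621] → run A
t=14: vr[A=5120/2501 B=2994176/1057923 C=3231744/1638155 E=6429696/3193777 F=20736/12505 G=13440000/7805621] → run F
t=15: vr[A=5120/2501 B=2994176/1057923 C=3231744/1638155 E=6429696/3193777 F=36352/12505 G=13440000/7805621] → run G
t=16: vr[A=5120/2501 B=2994176/1057923 C=3231744/1638155 E=6429696/3193777 F=36352/12505 G=16001024/7805621] → run C
t=17: vr[A=5120/2501 B=2994176/1057923 C=5792768/1638155 E=6429696/3193777 F=36352/12505 G=16001024/7805621] → run E
t=18: vr[A=5120/2501 B=2994176/1057923 C=5792768/1638155 E=8990720/3193777 F=36352/12505 G=16001024/7805621] → run A
t=19: vr[B=2994176/1057923 C=5792768/1638155 E=8990720/3193777 F=36352/12505 G=16001024/7805621] → run G
t=20: vr[B=2994176/1057923 C=5792768/1638155 E=8990720/3193777 F=36352/12505 G=18562048/7805621] → run G
t=21: vr[B=2994176/1057923 C=5792768/1638155 E=8990720/3193777 F=36352/12505] → run E
t=22: vr[B=2994176/1057923 C=5792768/1638155 E=11551744/3193777 F=36352/12505] → run B
t=23: vr[C=5792768/1638155 E=11551744/3193777 F=36352/12505] → run F
t=24: vr[C=5792768/1638155 E=11551744/3193777 F=51968/12505] → run C
t=25: vr[C=8353792/1638155 E=11551744/3193777 F=51968/12505] → run E
t=26: vr[C=8353792/1638155 E=14112768/3193777 F=51968/12505] → run F
t=27: vr[C=8353792/1638155 E=14112768/3193777 F=67584/12505] → run E
t=28: vr[C=8353792/1638155 E=16673792/3193777 F=67584/12505] → run C
t=29: vr[C=10914816/1638155 E=16673792/3193777 F=67584/12505] → run E
t=30: vr[C=10914816/1638155 F=67584/12505] → run F
t=31: vr[C=10914816/1638155 F=16640/2501] → run F
t=32: vr[C=10914816/1638155 F=98816/12505] → run C
t=33: vr[C=2695168/327631 F=98816/12505] → run F
t=34: vr[C=2695168/327631 F=114432/12505] → run C
t=35: vr[C=16036864/1638155 F=114432/12505] → run F
t=36: vr[C=16036864/1638155] → run C
t=37: vr[C=18597888/1638155] → run C
t=38: (idle)
t=39: (idle)
t=40: (idle)
t=41: (idle)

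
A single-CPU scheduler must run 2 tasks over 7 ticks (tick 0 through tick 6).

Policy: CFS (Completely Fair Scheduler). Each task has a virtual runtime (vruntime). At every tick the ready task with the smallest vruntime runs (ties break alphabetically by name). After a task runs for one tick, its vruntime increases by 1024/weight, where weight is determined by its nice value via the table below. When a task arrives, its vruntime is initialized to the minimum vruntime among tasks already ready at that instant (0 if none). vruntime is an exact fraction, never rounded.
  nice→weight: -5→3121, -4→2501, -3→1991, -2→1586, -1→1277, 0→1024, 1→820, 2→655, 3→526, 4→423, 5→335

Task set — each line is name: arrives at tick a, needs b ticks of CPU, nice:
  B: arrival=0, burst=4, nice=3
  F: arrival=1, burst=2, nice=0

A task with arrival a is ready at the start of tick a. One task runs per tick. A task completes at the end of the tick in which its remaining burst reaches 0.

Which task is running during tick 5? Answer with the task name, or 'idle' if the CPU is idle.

running at tick 5 = B

t=0: vr[B=0] → run B
t=1: vr[B=512/263 F=512/263] → run B
t=2: vr[B=1024/263 F=512/263] → run F
t=3: vr[B=1024/263 F=775/263] → run F
t=4: vr[B=1024/263] → run B
t=5: vr[B=1536/263] → run B
t=6: (idle)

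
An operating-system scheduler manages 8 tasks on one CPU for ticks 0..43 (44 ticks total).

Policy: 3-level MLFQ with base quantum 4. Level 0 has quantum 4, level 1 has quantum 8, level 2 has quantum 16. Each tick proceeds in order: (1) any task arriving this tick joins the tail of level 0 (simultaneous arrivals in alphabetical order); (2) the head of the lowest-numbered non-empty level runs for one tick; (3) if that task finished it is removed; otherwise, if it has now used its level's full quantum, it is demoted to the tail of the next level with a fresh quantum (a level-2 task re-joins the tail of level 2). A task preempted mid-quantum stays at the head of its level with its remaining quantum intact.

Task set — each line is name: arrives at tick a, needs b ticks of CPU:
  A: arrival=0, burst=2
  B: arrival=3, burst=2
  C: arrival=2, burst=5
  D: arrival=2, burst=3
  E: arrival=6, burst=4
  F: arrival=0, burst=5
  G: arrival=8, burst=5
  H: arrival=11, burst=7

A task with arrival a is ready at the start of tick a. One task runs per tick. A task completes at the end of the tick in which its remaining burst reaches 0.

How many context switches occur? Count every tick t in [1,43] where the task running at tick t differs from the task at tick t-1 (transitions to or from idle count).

t=0: L0/L1/L2 = AF/-/- → run A
t=1: L0/L1/L2 = AF/-/- → run A
t=2: L0/L1/L2 = FCD/-/- → run F
t=3: L0/L1/L2 = FCDB/-/- → run F
t=4: L0/L1/L2 = FCDB/-/- → run F
t=5: L0/L1/L2 = FCDB/-/- → run F
t=6: L0/L1/L2 = CDBE/F/- → run C
t=7: L0/L1/L2 = CDBE/F/- → run C
t=8: L0/L1/L2 = CDBEG/F/- → run C
t=9: L0/L1/L2 = CDBEG/F/- → run C
t=10: L0/L1/L2 = DBEG/FC/- → run D
t=11: L0/L1/L2 = DBEGH/FC/- → run D
t=12: L0/L1/L2 = DBEGH/FC/- → run D
t=13: L0/L1/L2 = BEGH/FC/- → run B
t=14: L0/L1/L2 = BEGH/FC/- → run B
t=15: L0/L1/L2 = EGH/FC/- → run E
t=16: L0/L1/L2 = EGH/FC/- → run E
t=17: L0/L1/L2 = EGH/FC/- → run E
t=18: L0/L1/L2 = EGH/FC/- → run E
t=19: L0/L1/L2 = GH/FC/- → run G
t=20: L0/L1/L2 = GH/FC/- → run G
t=21: L0/L1/L2 = GH/FC/- → run G
t=22: L0/L1/L2 = GH/FC/- → run G
t=23: L0/L1/L2 = H/FCG/- → run H
t=24: L0/L1/L2 = H/FCG/- → run H
t=25: L0/L1/L2 = H/FCG/- → run H
t=26: L0/L1/L2 = H/FCG/- → run H
t=27: L0/L1/L2 = -/FCGH/- → run F
t=28: L0/L1/L2 = -/CGH/- → run C
t=29: L0/L1/L2 = -/GH/- → run G
t=30: L0/L1/L2 = -/H/- → run H
t=31: L0/L1/L2 = -/H/- → run H
t=32: L0/L1/L2 = -/H/- → run H
t=33: (idle)
t=34: (idle)
t=35: (idle)
t=36: (idle)
t=37: (idle)
t=38: (idle)
t=39: (idle)
t=40: (idle)
t=41: (idle)
t=42: (idle)
t=43: (idle)

context switches = 12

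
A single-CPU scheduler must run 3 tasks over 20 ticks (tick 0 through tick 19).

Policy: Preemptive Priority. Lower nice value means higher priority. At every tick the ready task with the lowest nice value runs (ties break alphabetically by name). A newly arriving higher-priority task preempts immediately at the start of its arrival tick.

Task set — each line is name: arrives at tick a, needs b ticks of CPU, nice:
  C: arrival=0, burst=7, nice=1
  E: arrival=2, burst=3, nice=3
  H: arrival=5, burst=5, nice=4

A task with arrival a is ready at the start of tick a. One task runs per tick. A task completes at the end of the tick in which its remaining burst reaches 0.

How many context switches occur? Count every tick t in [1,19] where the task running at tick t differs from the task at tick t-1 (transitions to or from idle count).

context switches = 3

t=0: ready={C} → run C
t=1: ready={C} → run C
t=2: ready={C,E} → run C
t=3: ready={C,E} → run C
t=4: ready={C,E} → run C
t=5: ready={C,E,H} → run C
t=6: ready={C,E,H} → run C
t=7: ready={E,H} → run E
t=8: ready={E,H} → run E
t=9: ready={E,H} → run E
t=10: ready={H} → run H
t=11: ready={H} → run H
t=12: ready={H} → run H
t=13: ready={H} → run H
t=14: ready={H} → run H
t=15: (idle)
t=16: (idle)
t=17: (idle)
t=18: (idle)
t=19: (idle)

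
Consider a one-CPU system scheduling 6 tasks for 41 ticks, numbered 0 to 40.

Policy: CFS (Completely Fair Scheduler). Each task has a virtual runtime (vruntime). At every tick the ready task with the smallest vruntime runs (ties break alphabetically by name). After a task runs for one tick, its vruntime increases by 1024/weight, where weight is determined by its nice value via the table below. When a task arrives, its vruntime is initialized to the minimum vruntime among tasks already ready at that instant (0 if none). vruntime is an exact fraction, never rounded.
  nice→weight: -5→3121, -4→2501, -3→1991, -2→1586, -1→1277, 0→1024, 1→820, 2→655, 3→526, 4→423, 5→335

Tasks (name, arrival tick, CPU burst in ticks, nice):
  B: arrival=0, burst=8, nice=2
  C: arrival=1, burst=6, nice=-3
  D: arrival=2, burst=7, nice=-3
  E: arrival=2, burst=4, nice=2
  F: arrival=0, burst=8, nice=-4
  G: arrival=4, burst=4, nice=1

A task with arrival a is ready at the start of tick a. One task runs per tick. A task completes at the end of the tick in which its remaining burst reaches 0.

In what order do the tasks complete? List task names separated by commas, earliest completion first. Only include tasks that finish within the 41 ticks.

completion order = C, F, D, G, E, B

t=0: vr[B=0 F=0] → run B
t=1: vr[B=1024/655 C=0 F=0] → run C
t=2: vr[B=1024/655 C=1024/1991 D=0 E=0 F=0] → run D
t=3: vr[B=1024/655 C=1024/1991 D=1024/1991 E=0 F=0] → run E
t=4: vr[B=1024/655 C=1024/1991 D=1024/1991 E=1024/655 F=0 G=0] → run F
t=5: vr[B=1024/655 C=1024/1991 D=1024/1991 E=1024/655 F=1024/2501 G=0] → run G
t=6: vr[B=1024/655 C=1024/1991 D=1024/1991 E=1024/655 F=1024/2501 G=256/205] → run F
t=7: vr[B=1024/655 C=1024/1991 D=1024/1991 E=1024/655 F=2048/2501 G=256/205] → run C
t=8: vr[B=1024/655 C=2048/1991 D=1024/1991 E=1024/655 F=2048/2501 G=256/205] → run D
t=9: vr[B=1024/655 C=2048/1991 D=2048/1991 E=1024/655 F=2048/2501 G=256/205] → run F
t=10: vr[B=1024/655 C=2048/1991 D=2048/1991 E=1024/655 F=3072/2501 G=256/205] → run C
t=11: vr[B=1024/655 C=3072/1991 D=2048/1991 E=1024/655 F=3072/2501 G=256/205] → run D
t=12: vr[B=1024/655 C=3072/1991 D=3072/1991 E=1024/655 F=3072/2501 G=256/205] → run F
t=13: vr[B=1024/655 C=3072/1991 D=3072/1991 E=1024/655 F=4096/2501 G=256/205] → run G
t=14: vr[B=1024/655 C=3072/1991 D=3072/1991 E=1024/655 F=4096/2501 G=512/205] → run C
t=15: vr[B=1024/655 C=4096/1991 D=3072/1991 E=1024/655 F=4096/2501 G=512/205] → run D
t=16: vr[B=1024/655 C=4096/1991 D=4096/1991 E=1024/655 F=4096/2501 G=512/205] → run B
t=17: vr[B=2048/655 C=4096/1991 D=4096/1991 E=1024/655 F=4096/2501 G=512/205] → run E
t=18: vr[B=2048/655 C=4096/1991 D=4096/1991 E=2048/655 F=4096/2501 G=512/205] → run F
t=19: vr[B=2048/655 C=4096/1991 D=4096/1991 E=2048/655 F=5120/2501 G=512/205] → run F
t=20: vr[B=2048/655 C=4096/1991 D=4096/1991 E=2048/655 F=6144/2501 G=512/205] → run C
t=21: vr[B=2048/655 C=5120/1991 D=4096/1991 E=2048/655 F=6144/2501 G=512/205] → run D
t=22: vr[B=2048/655 C=5120/1991 D=5120/1991 E=2048/655 F=6144/2501 G=512/205] → run F
t=23: vr[B=2048/655 C=5120/1991 D=5120/1991 E=2048/655 F=7168/2501 G=512/205] → run G
t=24: vr[B=2048/655 C=5120/1991 D=5120/1991 E=2048/655 F=7168/2501 G=768/205] → run C
t=25: vr[B=2048/655 D=5120/1991 E=2048/655 F=7168/2501 G=768/205] → run D
t=26: vr[B=2048/655 D=6144/1991 E=2048/655 F=7168/2501 G=768/205] → run F
t=27: vr[B=2048/655 D=6144/1991 E=2048/655 G=768/205] → run D
t=28: vr[B=2048/655 E=2048/655 G=768/205] → run B
t=29: vr[B=3072/655 E=2048/655 G=768/205] → run E
t=30: vr[B=3072/655 E=3072/655 G=768/205] → run G
t=31: vr[B=3072/655 E=3072/655] → run B
t=32: vr[B=4096/655 E=3072/655] → run E
t=33: vr[B=4096/655] → run B
t=34: vr[B=1024/131] → run B
t=35: vr[B=6144/655] → run B
t=36: vr[B=7168/655] → run B
t=37: (idle)
t=38: (idle)
t=39: (idle)
t=40: (idle)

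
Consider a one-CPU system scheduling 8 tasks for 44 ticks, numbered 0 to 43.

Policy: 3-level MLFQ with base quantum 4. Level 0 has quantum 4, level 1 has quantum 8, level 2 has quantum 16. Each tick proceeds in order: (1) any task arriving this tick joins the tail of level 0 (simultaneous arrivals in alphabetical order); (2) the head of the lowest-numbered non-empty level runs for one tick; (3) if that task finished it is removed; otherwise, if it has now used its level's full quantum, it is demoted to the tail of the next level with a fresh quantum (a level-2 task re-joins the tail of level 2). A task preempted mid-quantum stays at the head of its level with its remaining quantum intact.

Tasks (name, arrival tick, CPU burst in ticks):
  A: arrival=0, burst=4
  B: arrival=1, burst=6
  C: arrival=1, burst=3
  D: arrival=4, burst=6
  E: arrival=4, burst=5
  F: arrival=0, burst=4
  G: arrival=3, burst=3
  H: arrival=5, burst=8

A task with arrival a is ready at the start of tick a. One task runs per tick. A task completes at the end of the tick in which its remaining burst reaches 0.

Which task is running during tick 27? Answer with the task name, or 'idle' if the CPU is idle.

t=0: L0/L1/L2 = AF/-/- → run A
t=1: L0/L1/L2 = AFBC/-/- → run A
t=2: L0/L1/L2 = AFBC/-/- → run A
t=3: L0/L1/L2 = AFBCG/-/- → run A
t=4: L0/L1/L2 = FBCGDE/-/- → run F
t=5: L0/L1/L2 = FBCGDEH/-/- → run F
t=6: L0/L1/L2 = FBCGDEH/-/- → run F
t=7: L0/L1/L2 = FBCGDEH/-/- → run F
t=8: L0/L1/L2 = BCGDEH/-/- → run B
t=9: L0/L1/L2 = BCGDEH/-/- → run B
t=10: L0/L1/L2 = BCGDEH/-/- → run B
t=11: L0/L1/L2 = BCGDEH/-/- → run B
t=12: L0/L1/L2 = CGDEH/B/- → run C
t=13: L0/L1/L2 = CGDEH/B/- → run C
t=14: L0/L1/L2 = CGDEH/B/- → run C
t=15: L0/L1/L2 = GDEH/B/- → run G
t=16: L0/L1/L2 = GDEH/B/- → run G
t=17: L0/L1/L2 = GDEH/B/- → run G
t=18: L0/L1/L2 = DEH/B/- → run D
t=19: L0/L1/L2 = DEH/B/- → run D
t=20: L0/L1/L2 = DEH/B/- → run D
t=21: L0/L1/L2 = DEH/B/- → run D
t=22: L0/L1/L2 = EH/BD/- → run E
t=23: L0/L1/L2 = EH/BD/- → run E
t=24: L0/L1/L2 = EH/BD/- → run E
t=25: L0/L1/L2 = EH/BD/- → run E
t=26: L0/L1/L2 = H/BDE/- → run H
t=27: L0/L1/L2 = H/BDE/- → run H
t=28: L0/L1/L2 = H/BDE/- → run H
t=29: L0/L1/L2 = H/BDE/- → run H
t=30: L0/L1/L2 = -/BDEH/- → run B
t=31: L0/L1/L2 = -/BDEH/- → run B
t=32: L0/L1/L2 = -/DEH/- → run D
t=33: L0/L1/L2 = -/DEH/- → run D
t=34: L0/L1/L2 = -/EH/- → run E
t=35: L0/L1/L2 = -/H/- → run H
t=36: L0/L1/L2 = -/H/- → run H
t=37: L0/L1/L2 = -/H/- → run H
t=38: L0/L1/L2 = -/H/- → run H
t=39: (idle)
t=40: (idle)
t=41: (idle)
t=42: (idle)
t=43: (idle)

running at tick 27 = H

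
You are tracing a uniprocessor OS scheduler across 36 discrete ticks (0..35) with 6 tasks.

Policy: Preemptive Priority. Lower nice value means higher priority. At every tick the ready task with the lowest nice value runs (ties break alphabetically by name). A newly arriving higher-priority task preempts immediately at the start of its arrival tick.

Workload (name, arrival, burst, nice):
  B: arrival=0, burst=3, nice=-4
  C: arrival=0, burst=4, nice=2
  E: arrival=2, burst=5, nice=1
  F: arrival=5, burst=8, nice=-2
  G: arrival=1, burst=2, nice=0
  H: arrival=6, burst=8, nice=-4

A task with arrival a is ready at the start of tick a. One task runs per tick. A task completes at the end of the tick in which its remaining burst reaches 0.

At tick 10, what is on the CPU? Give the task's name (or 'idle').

t=0: ready={B,C} → run B
t=1: ready={B,C,G} → run B
t=2: ready={B,C,E,G} → run B
t=3: ready={C,E,G} → run G
t=4: ready={C,E,G} → run G
t=5: ready={C,E,F} → run F
t=6: ready={C,E,F,H} → run H
t=7: ready={C,E,F,H} → run H
t=8: ready={C,E,F,H} → run H
t=9: ready={C,E,F,H} → run H
t=10: ready={C,E,F,H} → run H
t=11: ready={C,E,F,H} → run H
t=12: ready={C,E,F,H} → run H
t=13: ready={C,E,F,H} → run H
t=14: ready={C,E,F} → run F
t=15: ready={C,E,F} → run F
t=16: ready={C,E,F} → run F
t=17: ready={C,E,F} → run F
t=18: ready={C,E,F} → run F
t=19: ready={C,E,F} → run F
t=20: ready={C,E,F} → run F
t=21: ready={C,E} → run E
t=22: ready={C,E} → run E
t=23: ready={C,E} → run E
t=24: ready={C,E} → run E
t=25: ready={C,E} → run E
t=26: ready={C} → run C
t=27: ready={C} → run C
t=28: ready={C} → run C
t=29: ready={C} → run C
t=30: (idle)
t=31: (idle)
t=32: (idle)
t=33: (idle)
t=34: (idle)
t=35: (idle)

running at tick 10 = H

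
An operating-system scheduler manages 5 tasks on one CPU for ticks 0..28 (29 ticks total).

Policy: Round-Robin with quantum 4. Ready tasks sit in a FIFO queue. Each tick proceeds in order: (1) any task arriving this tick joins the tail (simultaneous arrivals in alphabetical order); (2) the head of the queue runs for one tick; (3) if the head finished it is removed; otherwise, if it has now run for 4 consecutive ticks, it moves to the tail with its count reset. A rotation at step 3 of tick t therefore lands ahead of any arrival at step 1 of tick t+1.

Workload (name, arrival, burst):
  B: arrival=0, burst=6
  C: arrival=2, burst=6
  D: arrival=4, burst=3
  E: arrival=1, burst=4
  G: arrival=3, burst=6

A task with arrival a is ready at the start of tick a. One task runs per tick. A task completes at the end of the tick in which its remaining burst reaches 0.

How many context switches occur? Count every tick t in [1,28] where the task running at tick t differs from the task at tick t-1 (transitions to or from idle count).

t=0: queue=[B] q_used=0 → run B
t=1: queue=[B,E] q_used=1 → run B
t=2: queue=[B,E,C] q_used=2 → run B
t=3: queue=[B,E,C,G] q_used=3 → run B
t=4: queue=[E,C,G,B,D] q_used=0 → run E
t=5: queue=[E,C,G,B,D] q_used=1 → run E
t=6: queue=[E,C,G,B,D] q_used=2 → run E
t=7: queue=[E,C,G,B,D] q_used=3 → run E
t=8: queue=[C,G,B,D] q_used=0 → run C
t=9: queue=[C,G,B,D] q_used=1 → run C
t=10: queue=[C,G,B,D] q_used=2 → run C
t=11: queue=[C,G,B,D] q_used=3 → run C
t=12: queue=[G,B,D,C] q_used=0 → run G
t=13: queue=[G,B,D,C] q_used=1 → run G
t=14: queue=[G,B,D,C] q_used=2 → run G
t=15: queue=[G,B,D,C] q_used=3 → run G
t=16: queue=[B,D,C,G] q_used=0 → run B
t=17: queue=[B,D,C,G] q_used=1 → run B
t=18: queue=[D,C,G] q_used=0 → run D
t=19: queue=[D,C,G] q_used=1 → run D
t=20: queue=[D,C,G] q_used=2 → run D
t=21: queue=[C,G] q_used=0 → run C
t=22: queue=[C,G] q_used=1 → run C
t=23: queue=[G] q_used=0 → run G
t=24: queue=[G] q_used=1 → run G
t=25: (idle)
t=26: (idle)
t=27: (idle)
t=28: (idle)

context switches = 8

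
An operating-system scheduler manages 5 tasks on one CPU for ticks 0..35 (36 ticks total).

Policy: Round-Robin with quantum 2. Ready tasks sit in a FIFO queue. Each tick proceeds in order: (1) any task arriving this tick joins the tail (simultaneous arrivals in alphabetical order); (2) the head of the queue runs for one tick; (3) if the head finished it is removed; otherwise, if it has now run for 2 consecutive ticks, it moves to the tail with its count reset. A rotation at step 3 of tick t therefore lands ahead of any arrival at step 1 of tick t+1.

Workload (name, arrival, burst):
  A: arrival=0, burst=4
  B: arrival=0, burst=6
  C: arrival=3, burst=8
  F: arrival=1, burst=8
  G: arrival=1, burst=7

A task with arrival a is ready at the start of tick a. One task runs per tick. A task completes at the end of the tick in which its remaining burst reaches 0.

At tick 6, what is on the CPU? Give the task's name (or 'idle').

t=0: queue=[A,B] q_used=0 → run A
t=1: queue=[A,B,F,G] q_used=1 → run A
t=2: queue=[B,F,G,A] q_used=0 → run B
t=3: queue=[B,F,G,A,C] q_used=1 → run B
t=4: queue=[F,G,A,C,B] q_used=0 → run F
t=5: queue=[F,G,A,C,B] q_used=1 → run F
t=6: queue=[G,A,C,B,F] q_used=0 → run G
t=7: queue=[G,A,C,B,F] q_used=1 → run G
t=8: queue=[A,C,B,F,G] q_used=0 → run A
t=9: queue=[A,C,B,F,G] q_used=1 → run A
t=10: queue=[C,B,F,G] q_used=0 → run C
t=11: queue=[C,B,F,G] q_used=1 → run C
t=12: queue=[B,F,G,C] q_used=0 → run B
t=13: queue=[B,F,G,C] q_used=1 → run B
t=14: queue=[F,G,C,B] q_used=0 → run F
t=15: queue=[F,G,C,B] q_used=1 → run F
t=16: queue=[G,C,B,F] q_used=0 → run G
t=17: queue=[G,C,B,F] q_used=1 → run G
t=18: queue=[C,B,F,G] q_used=0 → run C
t=19: queue=[C,B,F,G] q_used=1 → run C
t=20: queue=[B,F,G,C] q_used=0 → run B
t=21: queue=[B,F,G,C] q_used=1 → run B
t=22: queue=[F,G,C] q_used=0 → run F
t=23: queue=[F,G,C] q_used=1 → run F
t=24: queue=[G,C,F] q_used=0 → run G
t=25: queue=[G,C,F] q_used=1 → run G
t=26: queue=[C,F,G] q_used=0 → run C
t=27: queue=[C,F,G] q_used=1 → run C
t=28: queue=[F,G,C] q_used=0 → run F
t=29: queue=[F,G,C] q_used=1 → run F
t=30: queue=[G,C] q_used=0 → run G
t=31: queue=[C] q_used=0 → run C
t=32: queue=[C] q_used=1 → run C
t=33: (idle)
t=34: (idle)
t=35: (idle)

running at tick 6 = G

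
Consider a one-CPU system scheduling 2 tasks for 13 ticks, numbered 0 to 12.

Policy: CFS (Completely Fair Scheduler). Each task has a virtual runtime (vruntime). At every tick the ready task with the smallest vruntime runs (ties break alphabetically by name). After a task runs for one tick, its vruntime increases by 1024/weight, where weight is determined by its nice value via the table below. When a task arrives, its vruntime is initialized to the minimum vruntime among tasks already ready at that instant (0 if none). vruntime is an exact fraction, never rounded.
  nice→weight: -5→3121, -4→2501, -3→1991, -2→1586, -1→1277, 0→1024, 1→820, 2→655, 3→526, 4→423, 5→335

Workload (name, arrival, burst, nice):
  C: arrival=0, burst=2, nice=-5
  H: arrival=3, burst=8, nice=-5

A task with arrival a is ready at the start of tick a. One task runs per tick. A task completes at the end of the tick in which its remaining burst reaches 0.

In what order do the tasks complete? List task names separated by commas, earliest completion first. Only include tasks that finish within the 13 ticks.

completion order = C, H

t=0: vr[C=0] → run C
t=1: vr[C=1024/3121] → run C
t=2: (idle)
t=3: vr[H=0] → run H
t=4: vr[H=1024/3121] → run H
t=5: vr[H=2048/3121] → run H
t=6: vr[H=3072/3121] → run H
t=7: vr[H=4096/3121] → run H
t=8: vr[H=5120/3121] → run H
t=9: vr[H=6144/3121] → run H
t=10: vr[H=7168/3121] → run H
t=11: (idle)
t=12: (idle)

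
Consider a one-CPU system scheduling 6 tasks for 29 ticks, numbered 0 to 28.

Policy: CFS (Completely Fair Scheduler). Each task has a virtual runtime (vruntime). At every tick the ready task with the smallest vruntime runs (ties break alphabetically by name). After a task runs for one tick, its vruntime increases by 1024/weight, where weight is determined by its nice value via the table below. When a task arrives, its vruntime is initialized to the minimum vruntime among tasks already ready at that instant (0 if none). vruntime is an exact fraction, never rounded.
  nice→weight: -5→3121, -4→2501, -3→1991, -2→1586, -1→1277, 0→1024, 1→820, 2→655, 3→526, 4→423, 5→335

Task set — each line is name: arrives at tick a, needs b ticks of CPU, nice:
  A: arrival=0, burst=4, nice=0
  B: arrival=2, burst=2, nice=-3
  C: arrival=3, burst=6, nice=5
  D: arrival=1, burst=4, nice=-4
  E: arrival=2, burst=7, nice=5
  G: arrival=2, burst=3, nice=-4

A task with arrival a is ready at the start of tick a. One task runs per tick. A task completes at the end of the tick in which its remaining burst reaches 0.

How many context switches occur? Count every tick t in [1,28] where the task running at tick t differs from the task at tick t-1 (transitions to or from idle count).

context switches = 24

t=0: vr[A=0] → run A
t=1: vr[A=1 D=1] → run A
t=2: vr[A=2 B=1 D=1 E=1 G=1] → run B
t=3: vr[A=2 B=3015/1991 C=1 D=1 E=1 G=1] → run C
t=4: vr[A=2 B=3015/1991 C=1359/335 D=1 E=1 G=1] → run D
t=5: vr[A=2 B=3015/1991 C=1359/335 D=3525/2501 E=1 G=1] → run E
t=6: vr[A=2 B=3015/1991 C=1359/335 D=3525/2501 E=1359/335 G=1] → run G
t=7: vr[A=2 B=3015/1991 C=1359/335 D=3525/2501 E=1359/335 G=3525/2501] → run D
t=8: vr[A=2 B=3015/1991 C=1359/335 D=4549/2501 E=1359/335 G=3525/2501] → run G
t=9: vr[A=2 B=3015/1991 C=1359/335 D=4549/2501 E=1359/335 G=4549/2501] → run B
t=10: vr[A=2 C=1359/335 D=4549/2501 E=1359/335 G=4549/2501] → run D
t=11: vr[A=2 C=1359/335 D=5573/2501 E=1359/335 G=4549/2501] → run G
t=12: vr[A=2 C=1359/335 D=5573/2501 E=1359/335] → run A
t=13: vr[A=3 C=1359/335 D=5573/2501 E=1359/335] → run D
t=14: vr[A=3 C=1359/335 E=1359/335] → run A
t=15: vr[C=1359/335 E=1359/335] → run C
t=16: vr[C=2383/335 E=1359/335] → run E
t=17: vr[C=2383/335 E=2383/335] → run C
t=18: vr[C=3407/335 E=2383/335] → run E
t=19: vr[C=3407/335 E=3407/335] → run C
t=20: vr[C=4431/335 E=3407/335] → run E
t=21: vr[C=4431/335 E=4431/335] → run C
t=22: vr[C=1091/67 E=4431/335] → run E
t=23: vr[C=1091/67 E=1091/67] → run C
t=24: vr[E=1091/67] → run E
t=25: vr[E=6479/335] → run E
t=26: (idle)
t=27: (idle)
t=28: (idle)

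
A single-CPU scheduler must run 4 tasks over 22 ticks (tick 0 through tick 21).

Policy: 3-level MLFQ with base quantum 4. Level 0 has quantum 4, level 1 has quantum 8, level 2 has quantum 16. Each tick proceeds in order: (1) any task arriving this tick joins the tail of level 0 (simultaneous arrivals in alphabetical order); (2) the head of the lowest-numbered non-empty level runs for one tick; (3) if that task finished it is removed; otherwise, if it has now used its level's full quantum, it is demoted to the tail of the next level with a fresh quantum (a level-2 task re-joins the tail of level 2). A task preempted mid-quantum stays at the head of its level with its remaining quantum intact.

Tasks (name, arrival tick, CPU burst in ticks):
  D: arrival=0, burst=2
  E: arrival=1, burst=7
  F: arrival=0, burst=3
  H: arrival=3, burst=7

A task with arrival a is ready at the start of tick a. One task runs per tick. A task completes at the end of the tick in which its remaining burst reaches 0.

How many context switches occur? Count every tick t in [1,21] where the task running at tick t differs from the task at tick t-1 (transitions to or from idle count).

context switches = 6

t=0: L0/L1/L2 = DF/-/- → run D
t=1: L0/L1/L2 = DFE/-/- → run D
t=2: L0/L1/L2 = FE/-/- → run F
t=3: L0/L1/L2 = FEH/-/- → run F
t=4: L0/L1/L2 = FEH/-/- → run F
t=5: L0/L1/L2 = EH/-/- → run E
t=6: L0/L1/L2 = EH/-/- → run E
t=7: L0/L1/L2 = EH/-/- → run E
t=8: L0/L1/L2 = EH/-/- → run E
t=9: L0/L1/L2 = H/E/- → run H
t=10: L0/L1/L2 = H/E/- → run H
t=11: L0/L1/L2 = H/E/- → run H
t=12: L0/L1/L2 = H/E/- → run H
t=13: L0/L1/L2 = -/EH/- → run E
t=14: L0/L1/L2 = -/EH/- → run E
t=15: L0/L1/L2 = -/EH/- → run E
t=16: L0/L1/L2 = -/H/- → run H
t=17: L0/L1/L2 = -/H/- → run H
t=18: L0/L1/L2 = -/H/- → run H
t=19: (idle)
t=20: (idle)
t=21: (idle)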